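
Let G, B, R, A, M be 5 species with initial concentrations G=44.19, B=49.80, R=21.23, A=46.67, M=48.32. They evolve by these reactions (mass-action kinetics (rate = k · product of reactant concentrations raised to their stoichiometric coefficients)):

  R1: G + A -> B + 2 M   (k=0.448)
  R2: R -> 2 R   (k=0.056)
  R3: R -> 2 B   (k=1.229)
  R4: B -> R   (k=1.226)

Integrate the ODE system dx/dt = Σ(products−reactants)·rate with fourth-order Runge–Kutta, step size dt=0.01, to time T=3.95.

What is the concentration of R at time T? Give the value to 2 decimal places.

RK4 with dt=0.01: 395 steps to T=3.95. Trajectory (selected grid times):
t=0.00: G=44.19 B=49.80 R=21.23 A=46.67 M=48.32
t=0.44: G=3.44 B=84.73 R=46.31 A=5.92 M=129.83
t=0.88: G=1.37 B=98.84 R=66.19 A=3.85 M=133.96
t=1.32: G=0.69 B=122.44 R=86.26 A=3.17 M=135.31
t=1.76: G=0.38 B=154.22 R=110.05 A=2.86 M=135.93
t=2.19: G=0.22 B=194.01 R=138.91 A=2.70 M=136.25
t=2.63: G=0.13 B=245.61 R=176.03 A=2.61 M=136.43
t=3.07: G=0.08 B=311.00 R=222.97 A=2.56 M=136.54
t=3.51: G=0.05 B=393.82 R=282.39 A=2.53 M=136.60
t=3.95: G=0.03 B=498.71 R=357.61 A=2.51 M=136.64
Read off R at T=3.95: 357.61

R at T = 357.61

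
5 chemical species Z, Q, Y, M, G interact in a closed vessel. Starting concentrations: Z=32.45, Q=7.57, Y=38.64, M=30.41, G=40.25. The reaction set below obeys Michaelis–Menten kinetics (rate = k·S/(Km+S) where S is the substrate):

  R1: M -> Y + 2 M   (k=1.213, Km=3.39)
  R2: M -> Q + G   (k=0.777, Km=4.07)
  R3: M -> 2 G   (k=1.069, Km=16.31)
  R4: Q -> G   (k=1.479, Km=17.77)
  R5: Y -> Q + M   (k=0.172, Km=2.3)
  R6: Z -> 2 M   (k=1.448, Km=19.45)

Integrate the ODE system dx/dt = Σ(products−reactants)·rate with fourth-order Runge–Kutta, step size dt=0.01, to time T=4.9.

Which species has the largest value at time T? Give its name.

Dominant species at T: G

RK4 with dt=0.01: 490 steps to T=4.9. Trajectory (selected grid times):
t=0.00: Z=32.45 Q=7.57 Y=38.64 M=30.41 G=40.25
t=0.54: Z=31.96 Q=7.79 Y=39.14 M=31.31 G=41.62
t=1.09: Z=31.47 Q=8.01 Y=39.66 M=32.23 G=43.02
t=1.63: Z=30.99 Q=8.22 Y=40.16 M=33.11 G=44.42
t=2.18: Z=30.50 Q=8.43 Y=40.68 M=34.01 G=45.85
t=2.72: Z=30.02 Q=8.63 Y=41.19 M=34.88 G=47.27
t=3.27: Z=29.54 Q=8.84 Y=41.71 M=35.75 G=48.72
t=3.81: Z=29.07 Q=9.03 Y=42.22 M=36.61 G=50.16
t=4.36: Z=28.60 Q=9.23 Y=42.74 M=37.46 G=51.64
t=4.90: Z=28.13 Q=9.42 Y=43.25 M=38.30 G=53.10
At T=4.9: Z=28.13 Q=9.42 Y=43.25 M=38.30 G=53.10; the largest is G.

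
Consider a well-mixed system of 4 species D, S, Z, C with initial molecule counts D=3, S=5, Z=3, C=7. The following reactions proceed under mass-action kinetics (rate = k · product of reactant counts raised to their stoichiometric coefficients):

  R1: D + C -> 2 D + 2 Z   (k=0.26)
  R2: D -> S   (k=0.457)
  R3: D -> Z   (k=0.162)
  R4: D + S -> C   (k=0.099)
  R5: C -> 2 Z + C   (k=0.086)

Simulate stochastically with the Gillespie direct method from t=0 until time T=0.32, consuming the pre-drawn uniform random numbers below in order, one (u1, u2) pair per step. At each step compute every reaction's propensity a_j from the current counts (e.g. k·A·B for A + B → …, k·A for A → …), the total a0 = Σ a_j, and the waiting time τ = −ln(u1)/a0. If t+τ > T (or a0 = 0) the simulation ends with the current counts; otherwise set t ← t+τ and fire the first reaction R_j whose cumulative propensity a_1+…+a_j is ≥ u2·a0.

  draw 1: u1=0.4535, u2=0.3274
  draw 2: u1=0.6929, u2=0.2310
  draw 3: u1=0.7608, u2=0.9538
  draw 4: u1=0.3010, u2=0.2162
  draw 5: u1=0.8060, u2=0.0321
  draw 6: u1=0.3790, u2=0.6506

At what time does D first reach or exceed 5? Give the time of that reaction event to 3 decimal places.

t=0.000: D=3 S=5 Z=3 C=7
Draw 1: a1=5.460, a2=1.371, a3=0.486, a4=1.485, a5=0.602, a0=9.404; τ=−ln(0.4535)/9.404=0.084 → t=0.084; u2·a0=0.3274·9.404=3.079 ≤ a1=5.460 → R1 fires; D=4 S=5 Z=5 C=6
Draw 2: a1=6.240, a2=1.828, a3=0.648, a4=1.980, a5=0.516, a0=11.212; τ=−ln(0.6929)/11.212=0.033 → t=0.117; u2·a0=0.2310·11.212=2.590 ≤ a1=6.240 → R1 fires; D=5 S=5 Z=7 C=5
Draw 3: a1=6.500, a2=2.285, a3=0.810, a4=2.475, a5=0.430, a0=12.500; τ=−ln(0.7608)/12.500=0.022 → t=0.139; u2·a0=0.9538·12.500=11.922; a1+…+a3=9.595 < 11.922 ≤ a1+…+a4=12.070 → R4 fires; D=4 S=4 Z=7 C=6
Draw 4: a1=6.240, a2=1.828, a3=0.648, a4=1.584, a5=0.516, a0=10.816; τ=−ln(0.3010)/10.816=0.111 → t=0.250; u2·a0=0.2162·10.816=2.338 ≤ a1=6.240 → R1 fires; D=5 S=4 Z=9 C=5
Draw 5: a1=6.500, a2=2.285, a3=0.810, a4=1.980, a5=0.430, a0=12.005; τ=−ln(0.8060)/12.005=0.018 → t=0.268; u2·a0=0.0321·12.005=0.385 ≤ a1=6.500 → R1 fires; D=6 S=4 Z=11 C=4
Draw 6: a1=6.240, a2=2.742, a3=0.972, a4=2.376, a5=0.344, a0=12.674; τ=−ln(0.3790)/12.674=0.077 → t=0.344 > T=0.32: stop.
D first becomes ≥ 5 when it reaches 5 at the event at t=0.117.

Threshold first reached at t = 0.117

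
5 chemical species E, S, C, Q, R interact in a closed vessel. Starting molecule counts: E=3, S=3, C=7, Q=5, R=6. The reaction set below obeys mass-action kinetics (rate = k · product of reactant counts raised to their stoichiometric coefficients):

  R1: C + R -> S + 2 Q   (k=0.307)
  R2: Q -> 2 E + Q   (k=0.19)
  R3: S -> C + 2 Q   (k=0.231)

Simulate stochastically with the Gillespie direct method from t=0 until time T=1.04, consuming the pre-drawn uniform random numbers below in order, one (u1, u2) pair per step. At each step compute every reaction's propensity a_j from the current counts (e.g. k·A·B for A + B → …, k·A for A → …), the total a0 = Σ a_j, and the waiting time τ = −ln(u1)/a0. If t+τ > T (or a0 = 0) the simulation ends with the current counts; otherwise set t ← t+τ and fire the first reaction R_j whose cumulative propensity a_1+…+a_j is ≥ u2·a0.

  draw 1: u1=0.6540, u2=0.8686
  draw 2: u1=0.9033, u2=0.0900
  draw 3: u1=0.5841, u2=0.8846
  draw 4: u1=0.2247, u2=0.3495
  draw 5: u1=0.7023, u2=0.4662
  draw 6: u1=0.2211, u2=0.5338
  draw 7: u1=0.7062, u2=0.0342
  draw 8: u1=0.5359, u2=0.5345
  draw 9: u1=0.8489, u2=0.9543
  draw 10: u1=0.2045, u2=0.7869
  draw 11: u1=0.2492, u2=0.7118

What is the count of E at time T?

E at T = 7

t=0.000: E=3 S=3 C=7 Q=5 R=6
Draw 1: a1=12.894, a2=0.950, a3=0.693, a0=14.537; τ=−ln(0.6540)/14.537=0.029 → t=0.029; u2·a0=0.8686·14.537=12.627 ≤ a1=12.894 → R1 fires; E=3 S=4 C=6 Q=7 R=5
Draw 2: a1=9.210, a2=1.330, a3=0.924, a0=11.464; τ=−ln(0.9033)/11.464=0.009 → t=0.038; u2·a0=0.0900·11.464=1.032 ≤ a1=9.210 → R1 fires; E=3 S=5 C=5 Q=9 R=4
Draw 3: a1=6.140, a2=1.710, a3=1.155, a0=9.005; τ=−ln(0.5841)/9.005=0.060 → t=0.098; u2·a0=0.8846·9.005=7.966; a1+a2=7.850 < 7.966 ≤ a1+…+a3=9.005 → R3 fires; E=3 S=4 C=6 Q=11 R=4
Draw 4: a1=7.368, a2=2.090, a3=0.924, a0=10.382; τ=−ln(0.2247)/10.382=0.144 → t=0.242; u2·a0=0.3495·10.382=3.629 ≤ a1=7.368 → R1 fires; E=3 S=5 C=5 Q=13 R=3
Draw 5: a1=4.605, a2=2.470, a3=1.155, a0=8.230; τ=−ln(0.7023)/8.230=0.043 → t=0.285; u2·a0=0.4662·8.230=3.837 ≤ a1=4.605 → R1 fires; E=3 S=6 C=4 Q=15 R=2
Draw 6: a1=2.456, a2=2.850, a3=1.386, a0=6.692; τ=−ln(0.2211)/6.692=0.226 → t=0.510; u2·a0=0.5338·6.692=3.572; a1=2.456 < 3.572 ≤ a1+a2=5.306 → R2 fires; E=5 S=6 C=4 Q=15 R=2
Draw 7: a1=2.456, a2=2.850, a3=1.386, a0=6.692; τ=−ln(0.7062)/6.692=0.052 → t=0.562; u2·a0=0.0342·6.692=0.229 ≤ a1=2.456 → R1 fires; E=5 S=7 C=3 Q=17 R=1
Draw 8: a1=0.921, a2=3.230, a3=1.617, a0=5.768; τ=−ln(0.5359)/5.768=0.108 → t=0.670; u2·a0=0.5345·5.768=3.083; a1=0.921 < 3.083 ≤ a1+a2=4.151 → R2 fires; E=7 S=7 C=3 Q=17 R=1
Draw 9: a1=0.921, a2=3.230, a3=1.617, a0=5.768; τ=−ln(0.8489)/5.768=0.028 → t=0.699; u2·a0=0.9543·5.768=5.504; a1+a2=4.151 < 5.504 ≤ a1+…+a3=5.768 → R3 fires; E=7 S=6 C=4 Q=19 R=1
Draw 10: a1=1.228, a2=3.610, a3=1.386, a0=6.224; τ=−ln(0.2045)/6.224=0.255 → t=0.954; u2·a0=0.7869·6.224=4.898; a1+a2=4.838 < 4.898 ≤ a1+…+a3=6.224 → R3 fires; E=7 S=5 C=5 Q=21 R=1
Draw 11: a1=1.535, a2=3.990, a3=1.155, a0=6.680; τ=−ln(0.2492)/6.680=0.208 → t=1.162 > T=1.04: stop.
Read off E at T=1.04: 7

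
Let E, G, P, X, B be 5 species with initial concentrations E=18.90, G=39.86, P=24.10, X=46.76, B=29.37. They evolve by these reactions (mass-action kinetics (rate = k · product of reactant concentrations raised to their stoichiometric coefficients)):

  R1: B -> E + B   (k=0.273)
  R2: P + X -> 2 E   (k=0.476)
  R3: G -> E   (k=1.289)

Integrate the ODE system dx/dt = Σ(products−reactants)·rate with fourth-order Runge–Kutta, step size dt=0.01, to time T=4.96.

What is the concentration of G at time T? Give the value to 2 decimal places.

RK4 with dt=0.01: 496 steps to T=4.96. Trajectory (selected grid times):
t=0.00: E=18.90 G=39.86 P=24.10 X=46.76 B=29.37
t=0.55: E=91.69 G=19.62 P=0.03 X=22.69 B=29.37
t=1.10: E=106.12 G=9.65 P=0.00 X=22.66 B=29.37
t=1.65: E=115.44 G=4.75 P=0.00 X=22.66 B=29.37
t=2.20: E=122.26 G=2.34 P=0.00 X=22.66 B=29.37
t=2.76: E=127.95 G=1.14 P=0.00 X=22.66 B=29.37
t=3.31: E=132.94 G=0.56 P=0.00 X=22.66 B=29.37
t=3.86: E=137.63 G=0.28 P=0.00 X=22.66 B=29.37
t=4.41: E=142.18 G=0.14 P=0.00 X=22.66 B=29.37
t=4.96: E=146.66 G=0.07 P=0.00 X=22.66 B=29.37
Read off G at T=4.96: 0.07

G at T = 0.07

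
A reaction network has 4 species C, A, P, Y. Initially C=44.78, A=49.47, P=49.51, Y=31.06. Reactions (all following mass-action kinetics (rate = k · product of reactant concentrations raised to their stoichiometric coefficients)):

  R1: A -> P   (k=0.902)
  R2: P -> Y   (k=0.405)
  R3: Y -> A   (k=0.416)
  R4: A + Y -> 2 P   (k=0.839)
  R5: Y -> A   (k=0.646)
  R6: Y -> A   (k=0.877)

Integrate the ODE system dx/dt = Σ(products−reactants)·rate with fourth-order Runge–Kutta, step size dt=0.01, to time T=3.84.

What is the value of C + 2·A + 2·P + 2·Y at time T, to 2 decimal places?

Value at T = 304.86

Check how each reaction changes W = C + 2·A + 2·P + 2·Y (weight of products minus weight of reactants):
R1: A -> P: (2·1) − (2·1) = 2 − 2 = 0
R2: P -> Y: (2·1) − (2·1) = 2 − 2 = 0
R3: Y -> A: (2·1) − (2·1) = 2 − 2 = 0
R4: A + Y -> 2 P: (2·2) − (2·1 + 2·1) = 4 − 4 = 0
R5: Y -> A: (2·1) − (2·1) = 2 − 2 = 0
R6: Y -> A: (2·1) − (2·1) = 2 − 2 = 0
Every reaction leaves W unchanged, so W is conserved and no simulation is needed: W(T) = W(0) = 44.78 + 2·49.47 + 2·49.51 + 2·31.06 = 304.86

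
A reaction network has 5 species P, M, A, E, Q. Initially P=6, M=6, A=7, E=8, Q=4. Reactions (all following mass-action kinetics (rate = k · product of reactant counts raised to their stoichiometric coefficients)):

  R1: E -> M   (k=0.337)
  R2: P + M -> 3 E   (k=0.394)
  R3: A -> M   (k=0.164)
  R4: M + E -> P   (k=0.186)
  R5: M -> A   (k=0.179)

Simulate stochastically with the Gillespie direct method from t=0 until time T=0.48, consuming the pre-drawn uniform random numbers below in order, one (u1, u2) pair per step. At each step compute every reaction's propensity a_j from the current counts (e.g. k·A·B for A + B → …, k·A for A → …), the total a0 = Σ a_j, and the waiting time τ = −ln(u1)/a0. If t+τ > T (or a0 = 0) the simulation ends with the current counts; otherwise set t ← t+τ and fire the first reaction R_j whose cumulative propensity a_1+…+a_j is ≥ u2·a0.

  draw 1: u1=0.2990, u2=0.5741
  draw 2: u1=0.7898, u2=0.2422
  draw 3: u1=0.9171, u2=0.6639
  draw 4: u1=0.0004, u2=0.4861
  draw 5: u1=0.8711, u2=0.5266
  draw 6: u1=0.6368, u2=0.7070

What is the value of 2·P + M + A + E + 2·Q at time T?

Check how each reaction changes W = 2·P + M + A + E + 2·Q (weight of products minus weight of reactants):
R1: E -> M: (1·1) − (1·1) = 1 − 1 = 0
R2: P + M -> 3 E: (1·3) − (2·1 + 1·1) = 3 − 3 = 0
R3: A -> M: (1·1) − (1·1) = 1 − 1 = 0
R4: M + E -> P: (2·1) − (1·1 + 1·1) = 2 − 2 = 0
R5: M -> A: (1·1) − (1·1) = 1 − 1 = 0
Every reaction leaves W unchanged, so W is conserved and no simulation is needed: W(T) = W(0) = 2·6 + 6 + 7 + 8 + 2·4 = 41

Value at T = 41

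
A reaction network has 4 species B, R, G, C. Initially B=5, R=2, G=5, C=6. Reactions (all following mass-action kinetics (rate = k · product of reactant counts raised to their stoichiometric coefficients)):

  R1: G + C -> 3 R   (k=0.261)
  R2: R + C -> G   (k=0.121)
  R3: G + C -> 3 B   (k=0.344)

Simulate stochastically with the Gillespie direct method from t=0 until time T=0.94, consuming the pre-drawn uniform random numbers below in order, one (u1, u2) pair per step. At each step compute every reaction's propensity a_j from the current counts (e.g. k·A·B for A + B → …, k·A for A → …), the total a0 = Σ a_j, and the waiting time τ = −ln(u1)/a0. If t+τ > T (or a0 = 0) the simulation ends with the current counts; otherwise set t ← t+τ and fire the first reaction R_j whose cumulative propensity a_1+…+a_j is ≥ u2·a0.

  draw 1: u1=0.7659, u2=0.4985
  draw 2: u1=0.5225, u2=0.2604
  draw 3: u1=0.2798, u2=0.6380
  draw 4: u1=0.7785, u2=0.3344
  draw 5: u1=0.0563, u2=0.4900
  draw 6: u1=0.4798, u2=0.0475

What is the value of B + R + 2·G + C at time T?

Check how each reaction changes W = B + R + 2·G + C (weight of products minus weight of reactants):
R1: G + C -> 3 R: (1·3) − (2·1 + 1·1) = 3 − 3 = 0
R2: R + C -> G: (2·1) − (1·1 + 1·1) = 2 − 2 = 0
R3: G + C -> 3 B: (1·3) − (2·1 + 1·1) = 3 − 3 = 0
Every reaction leaves W unchanged, so W is conserved and no simulation is needed: W(T) = W(0) = 5 + 2 + 2·5 + 6 = 23

Value at T = 23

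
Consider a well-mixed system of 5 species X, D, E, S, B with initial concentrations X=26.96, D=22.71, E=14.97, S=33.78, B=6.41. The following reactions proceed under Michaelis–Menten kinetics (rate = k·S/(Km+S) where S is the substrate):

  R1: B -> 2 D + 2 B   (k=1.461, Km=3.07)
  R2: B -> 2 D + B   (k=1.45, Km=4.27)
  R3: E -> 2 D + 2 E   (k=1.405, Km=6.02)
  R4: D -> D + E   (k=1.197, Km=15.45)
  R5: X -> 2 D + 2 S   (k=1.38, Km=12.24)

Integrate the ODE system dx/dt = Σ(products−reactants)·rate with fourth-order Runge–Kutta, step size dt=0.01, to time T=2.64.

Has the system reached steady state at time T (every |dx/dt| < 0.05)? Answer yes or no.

Steady state at T: no

RK4 with dt=0.01: 264 steps to T=2.64. Trajectory (selected grid times):
t=0.00: X=26.96 D=22.71 E=14.97 S=33.78 B=6.41
t=0.29: X=26.69 D=24.93 E=15.47 S=34.33 B=6.70
t=0.59: X=26.40 D=27.25 E=16.00 S=34.90 B=7.00
t=0.88: X=26.13 D=29.51 E=16.52 S=35.44 B=7.30
t=1.17: X=25.86 D=31.79 E=17.06 S=35.99 B=7.60
t=1.47: X=25.58 D=34.16 E=17.61 S=36.55 B=7.91
t=1.76: X=25.31 D=36.48 E=18.16 S=37.09 B=8.22
t=2.05: X=25.04 D=38.80 E=18.71 S=37.63 B=8.53
t=2.35: X=24.76 D=41.23 E=19.29 S=38.18 B=8.85
t=2.64: X=24.49 D=43.59 E=19.86 S=38.72 B=9.17
Rates at T: R1=1.0945, R2=0.9893, R3=1.0782, R4=0.8838, R5=0.9201
dx/dt at T (Σ net stoichiometry × rate): X=-0.9201, D=+8.1641, E=+1.9619, S=+1.8403, B=+1.0945
Largest |dx/dt| is |+8.1641| (D) ≥ 0.05 → not steady.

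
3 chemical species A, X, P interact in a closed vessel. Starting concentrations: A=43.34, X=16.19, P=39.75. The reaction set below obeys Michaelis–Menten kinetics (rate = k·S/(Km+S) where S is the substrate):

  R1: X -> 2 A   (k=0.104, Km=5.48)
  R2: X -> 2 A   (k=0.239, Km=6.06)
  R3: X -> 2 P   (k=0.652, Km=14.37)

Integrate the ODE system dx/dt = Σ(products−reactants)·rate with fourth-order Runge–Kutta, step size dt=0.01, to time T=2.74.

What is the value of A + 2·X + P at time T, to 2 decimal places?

Value at T = 115.47

Check how each reaction changes W = A + 2·X + P (weight of products minus weight of reactants):
R1: X -> 2 A: (1·2) − (2·1) = 2 − 2 = 0
R2: X -> 2 A: (1·2) − (2·1) = 2 − 2 = 0
R3: X -> 2 P: (1·2) − (2·1) = 2 − 2 = 0
Every reaction leaves W unchanged, so W is conserved and no simulation is needed: W(T) = W(0) = 43.34 + 2·16.19 + 39.75 = 115.47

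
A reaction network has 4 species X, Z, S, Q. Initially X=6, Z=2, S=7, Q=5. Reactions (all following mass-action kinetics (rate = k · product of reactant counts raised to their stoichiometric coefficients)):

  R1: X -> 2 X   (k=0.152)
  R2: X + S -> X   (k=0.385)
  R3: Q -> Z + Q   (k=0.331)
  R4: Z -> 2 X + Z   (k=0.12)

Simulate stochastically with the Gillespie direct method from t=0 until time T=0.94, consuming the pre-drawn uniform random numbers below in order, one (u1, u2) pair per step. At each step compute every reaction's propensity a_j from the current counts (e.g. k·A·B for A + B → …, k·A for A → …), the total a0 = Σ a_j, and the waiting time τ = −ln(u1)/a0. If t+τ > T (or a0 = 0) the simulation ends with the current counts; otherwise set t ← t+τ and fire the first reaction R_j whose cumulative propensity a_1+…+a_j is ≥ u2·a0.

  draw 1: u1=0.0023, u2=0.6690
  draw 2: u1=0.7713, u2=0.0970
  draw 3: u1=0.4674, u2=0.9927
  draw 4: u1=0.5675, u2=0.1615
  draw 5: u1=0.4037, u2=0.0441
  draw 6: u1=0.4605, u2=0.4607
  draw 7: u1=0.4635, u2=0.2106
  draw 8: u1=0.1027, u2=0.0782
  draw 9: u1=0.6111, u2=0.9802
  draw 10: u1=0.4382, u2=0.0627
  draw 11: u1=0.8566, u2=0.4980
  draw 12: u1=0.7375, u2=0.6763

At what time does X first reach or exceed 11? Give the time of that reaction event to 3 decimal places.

Threshold first reached at t = 0.847

t=0.000: X=6 Z=2 S=7 Q=5
Draw 1: a1=0.912, a2=16.170, a3=1.655, a4=0.240, a0=18.977; τ=−ln(0.0023)/18.977=0.320 → t=0.320; u2·a0=0.6690·18.977=12.696; a1=0.912 < 12.696 ≤ a1+a2=17.082 → R2 fires; X=6 Z=2 S=6 Q=5
Draw 2: a1=0.912, a2=13.860, a3=1.655, a4=0.240, a0=16.667; τ=−ln(0.7713)/16.667=0.016 → t=0.336; u2·a0=0.0970·16.667=1.617; a1=0.912 < 1.617 ≤ a1+a2=14.772 → R2 fires; X=6 Z=2 S=5 Q=5
Draw 3: a1=0.912, a2=11.550, a3=1.655, a4=0.240, a0=14.357; τ=−ln(0.4674)/14.357=0.053 → t=0.389; u2·a0=0.9927·14.357=14.252; a1+…+a3=14.117 < 14.252 ≤ a1+…+a4=14.357 → R4 fires; X=8 Z=2 S=5 Q=5
Draw 4: a1=1.216, a2=15.400, a3=1.655, a4=0.240, a0=18.511; τ=−ln(0.5675)/18.511=0.031 → t=0.419; u2·a0=0.1615·18.511=2.990; a1=1.216 < 2.990 ≤ a1+a2=16.616 → R2 fires; X=8 Z=2 S=4 Q=5
Draw 5: a1=1.216, a2=12.320, a3=1.655, a4=0.240, a0=15.431; τ=−ln(0.4037)/15.431=0.059 → t=0.478; u2·a0=0.0441·15.431=0.681 ≤ a1=1.216 → R1 fires; X=9 Z=2 S=4 Q=5
Draw 6: a1=1.368, a2=13.860, a3=1.655, a4=0.240, a0=17.123; τ=−ln(0.4605)/17.123=0.045 → t=0.523; u2·a0=0.4607·17.123=7.889; a1=1.368 < 7.889 ≤ a1+a2=15.228 → R2 fires; X=9 Z=2 S=3 Q=5
Draw 7: a1=1.368, a2=10.395, a3=1.655, a4=0.240, a0=13.658; τ=−ln(0.4635)/13.658=0.056 → t=0.580; u2·a0=0.2106·13.658=2.876; a1=1.368 < 2.876 ≤ a1+a2=11.763 → R2 fires; X=9 Z=2 S=2 Q=5
Draw 8: a1=1.368, a2=6.930, a3=1.655, a4=0.240, a0=10.193; τ=−ln(0.1027)/10.193=0.223 → t=0.803; u2·a0=0.0782·10.193=0.797 ≤ a1=1.368 → R1 fires; X=10 Z=2 S=2 Q=5
Draw 9: a1=1.520, a2=7.700, a3=1.655, a4=0.240, a0=11.115; τ=−ln(0.6111)/11.115=0.044 → t=0.847; u2·a0=0.9802·11.115=10.895; a1+…+a3=10.875 < 10.895 ≤ a1+…+a4=11.115 → R4 fires; X=12 Z=2 S=2 Q=5
Draw 10: a1=1.824, a2=9.240, a3=1.655, a4=0.240, a0=12.959; τ=−ln(0.4382)/12.959=0.064 → t=0.911; u2·a0=0.0627·12.959=0.813 ≤ a1=1.824 → R1 fires; X=13 Z=2 S=2 Q=5
Draw 11: a1=1.976, a2=10.010, a3=1.655, a4=0.240, a0=13.881; τ=−ln(0.8566)/13.881=0.011 → t=0.922; u2·a0=0.4980·13.881=6.913; a1=1.976 < 6.913 ≤ a1+a2=11.986 → R2 fires; X=13 Z=2 S=1 Q=5
Draw 12: a1=1.976, a2=5.005, a3=1.655, a4=0.240, a0=8.876; τ=−ln(0.7375)/8.876=0.034 → t=0.956 > T=0.94: stop.
X first becomes ≥ 11 when it reaches 12 at the event at t=0.847.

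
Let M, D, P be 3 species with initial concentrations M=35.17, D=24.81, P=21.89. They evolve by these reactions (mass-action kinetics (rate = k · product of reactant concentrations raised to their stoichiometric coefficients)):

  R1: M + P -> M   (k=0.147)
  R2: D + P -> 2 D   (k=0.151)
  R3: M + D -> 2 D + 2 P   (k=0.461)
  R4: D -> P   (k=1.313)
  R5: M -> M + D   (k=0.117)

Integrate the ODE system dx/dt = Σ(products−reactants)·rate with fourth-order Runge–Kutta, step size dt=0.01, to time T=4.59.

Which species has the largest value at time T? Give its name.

RK4 with dt=0.01: 459 steps to T=4.59. Trajectory (selected grid times):
t=0.00: M=35.17 D=24.81 P=21.89
t=0.51: M=0.00 D=134.27 P=8.71
t=1.02: M=0.00 D=134.29 P=8.70
t=1.53: M=0.00 D=134.29 P=8.70
t=2.04: M=0.00 D=134.29 P=8.70
t=2.55: M=0.00 D=134.29 P=8.70
t=3.06: M=0.00 D=134.29 P=8.70
t=3.57: M=0.00 D=134.29 P=8.70
t=4.08: M=0.00 D=134.29 P=8.70
t=4.59: M=0.00 D=134.29 P=8.70
At T=4.59: M=0.00 D=134.29 P=8.70; the largest is D.

Dominant species at T: D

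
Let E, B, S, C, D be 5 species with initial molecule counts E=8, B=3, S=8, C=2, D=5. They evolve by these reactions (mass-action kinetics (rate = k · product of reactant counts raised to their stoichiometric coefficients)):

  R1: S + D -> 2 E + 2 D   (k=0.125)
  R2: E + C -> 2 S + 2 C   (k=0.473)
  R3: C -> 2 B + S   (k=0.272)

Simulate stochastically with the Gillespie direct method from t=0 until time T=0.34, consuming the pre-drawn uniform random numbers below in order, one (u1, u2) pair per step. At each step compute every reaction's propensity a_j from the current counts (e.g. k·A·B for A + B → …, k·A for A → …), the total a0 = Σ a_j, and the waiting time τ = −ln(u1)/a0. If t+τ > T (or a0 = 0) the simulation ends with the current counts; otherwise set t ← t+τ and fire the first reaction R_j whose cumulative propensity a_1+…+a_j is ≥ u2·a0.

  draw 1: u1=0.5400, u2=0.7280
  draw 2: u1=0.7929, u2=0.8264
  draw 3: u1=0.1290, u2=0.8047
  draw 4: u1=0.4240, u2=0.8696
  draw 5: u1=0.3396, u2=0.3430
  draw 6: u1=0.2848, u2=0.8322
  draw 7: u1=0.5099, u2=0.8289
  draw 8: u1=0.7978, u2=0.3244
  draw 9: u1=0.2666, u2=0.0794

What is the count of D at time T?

D at T = 7

t=0.000: E=8 B=3 S=8 C=2 D=5
Draw 1: a1=5.000, a2=7.568, a3=0.544, a0=13.112; τ=−ln(0.5400)/13.112=0.047 → t=0.047; u2·a0=0.7280·13.112=9.546; a1=5.000 < 9.546 ≤ a1+a2=12.568 → R2 fires; E=7 B=3 S=10 C=3 D=5
Draw 2: a1=6.250, a2=9.933, a3=0.816, a0=16.999; τ=−ln(0.7929)/16.999=0.014 → t=0.061; u2·a0=0.8264·16.999=14.048; a1=6.250 < 14.048 ≤ a1+a2=16.183 → R2 fires; E=6 B=3 S=12 C=4 D=5
Draw 3: a1=7.500, a2=11.352, a3=1.088, a0=19.940; τ=−ln(0.1290)/19.940=0.103 → t=0.163; u2·a0=0.8047·19.940=16.046; a1=7.500 < 16.046 ≤ a1+a2=18.852 → R2 fires; E=5 B=3 S=14 C=5 D=5
Draw 4: a1=8.750, a2=11.825, a3=1.360, a0=21.935; τ=−ln(0.4240)/21.935=0.039 → t=0.202; u2·a0=0.8696·21.935=19.075; a1=8.750 < 19.075 ≤ a1+a2=20.575 → R2 fires; E=4 B=3 S=16 C=6 D=5
Draw 5: a1=10.000, a2=11.352, a3=1.632, a0=22.984; τ=−ln(0.3396)/22.984=0.047 → t=0.249; u2·a0=0.3430·22.984=7.884 ≤ a1=10.000 → R1 fires; E=6 B=3 S=15 C=6 D=6
Draw 6: a1=11.250, a2=17.028, a3=1.632, a0=29.910; τ=−ln(0.2848)/29.910=0.042 → t=0.291; u2·a0=0.8322·29.910=24.891; a1=11.250 < 24.891 ≤ a1+a2=28.278 → R2 fires; E=5 B=3 S=17 C=7 D=6
Draw 7: a1=12.750, a2=16.555, a3=1.904, a0=31.209; τ=−ln(0.5099)/31.209=0.022 → t=0.313; u2·a0=0.8289·31.209=25.869; a1=12.750 < 25.869 ≤ a1+a2=29.305 → R2 fires; E=4 B=3 S=19 C=8 D=6
Draw 8: a1=14.250, a2=15.136, a3=2.176, a0=31.562; τ=−ln(0.7978)/31.562=0.007 → t=0.320; u2·a0=0.3244·31.562=10.239 ≤ a1=14.250 → R1 fires; E=6 B=3 S=18 C=8 D=7
Draw 9: a1=15.750, a2=22.704, a3=2.176, a0=40.630; τ=−ln(0.2666)/40.630=0.033 → t=0.353 > T=0.34: stop.
Read off D at T=0.34: 7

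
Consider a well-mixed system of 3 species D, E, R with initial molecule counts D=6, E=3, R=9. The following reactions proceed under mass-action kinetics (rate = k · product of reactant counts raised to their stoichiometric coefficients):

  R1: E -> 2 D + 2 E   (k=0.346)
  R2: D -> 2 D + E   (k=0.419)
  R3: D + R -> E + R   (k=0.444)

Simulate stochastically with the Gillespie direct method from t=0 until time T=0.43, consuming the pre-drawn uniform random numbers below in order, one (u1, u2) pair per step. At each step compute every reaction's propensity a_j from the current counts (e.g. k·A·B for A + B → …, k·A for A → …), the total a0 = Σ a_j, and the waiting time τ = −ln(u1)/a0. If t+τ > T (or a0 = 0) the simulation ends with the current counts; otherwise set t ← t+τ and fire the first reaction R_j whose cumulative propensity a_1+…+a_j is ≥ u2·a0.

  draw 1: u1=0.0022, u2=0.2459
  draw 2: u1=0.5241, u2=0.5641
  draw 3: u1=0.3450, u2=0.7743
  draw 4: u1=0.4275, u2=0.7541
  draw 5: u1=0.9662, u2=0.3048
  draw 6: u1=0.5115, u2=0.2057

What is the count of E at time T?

E at T = 8

t=0.000: D=6 E=3 R=9
Draw 1: a1=1.038, a2=2.514, a3=23.976, a0=27.528; τ=−ln(0.0022)/27.528=0.222 → t=0.222; u2·a0=0.2459·27.528=6.769; a1+a2=3.552 < 6.769 ≤ a1+…+a3=27.528 → R3 fires; D=5 E=4 R=9
Draw 2: a1=1.384, a2=2.095, a3=19.980, a0=23.459; τ=−ln(0.5241)/23.459=0.028 → t=0.250; u2·a0=0.5641·23.459=13.233; a1+a2=3.479 < 13.233 ≤ a1+…+a3=23.459 → R3 fires; D=4 E=5 R=9
Draw 3: a1=1.730, a2=1.676, a3=15.984, a0=19.390; τ=−ln(0.3450)/19.390=0.055 → t=0.305; u2·a0=0.7743·19.390=15.014; a1+a2=3.406 < 15.014 ≤ a1+…+a3=19.390 → R3 fires; D=3 E=6 R=9
Draw 4: a1=2.076, a2=1.257, a3=11.988, a0=15.321; τ=−ln(0.4275)/15.321=0.055 → t=0.360; u2·a0=0.7541·15.321=11.554; a1+a2=3.333 < 11.554 ≤ a1+…+a3=15.321 → R3 fires; D=2 E=7 R=9
Draw 5: a1=2.422, a2=0.838, a3=7.992, a0=11.252; τ=−ln(0.9662)/11.252=0.003 → t=0.363; u2·a0=0.3048·11.252=3.430; a1+a2=3.260 < 3.430 ≤ a1+…+a3=11.252 → R3 fires; D=1 E=8 R=9
Draw 6: a1=2.768, a2=0.419, a3=3.996, a0=7.183; τ=−ln(0.5115)/7.183=0.093 → t=0.457 > T=0.43: stop.
Read off E at T=0.43: 8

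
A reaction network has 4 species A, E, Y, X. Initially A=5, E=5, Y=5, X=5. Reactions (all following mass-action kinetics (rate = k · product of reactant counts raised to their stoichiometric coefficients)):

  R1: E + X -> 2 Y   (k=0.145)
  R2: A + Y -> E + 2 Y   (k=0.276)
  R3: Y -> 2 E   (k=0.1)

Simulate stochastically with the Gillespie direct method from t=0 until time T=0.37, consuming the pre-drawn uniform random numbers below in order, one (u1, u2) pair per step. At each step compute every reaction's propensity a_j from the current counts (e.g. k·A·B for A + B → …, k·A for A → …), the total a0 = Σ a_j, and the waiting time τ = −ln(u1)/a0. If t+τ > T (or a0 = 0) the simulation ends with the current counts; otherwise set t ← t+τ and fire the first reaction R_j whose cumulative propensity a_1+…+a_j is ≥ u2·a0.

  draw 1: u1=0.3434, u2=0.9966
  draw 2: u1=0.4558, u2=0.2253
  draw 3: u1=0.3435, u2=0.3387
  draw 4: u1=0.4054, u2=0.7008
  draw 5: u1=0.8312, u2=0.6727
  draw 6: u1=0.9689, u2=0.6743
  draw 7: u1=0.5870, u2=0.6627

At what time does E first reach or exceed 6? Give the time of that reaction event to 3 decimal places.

t=0.000: A=5 E=5 Y=5 X=5
Draw 1: a1=3.625, a2=6.900, a3=0.500, a0=11.025; τ=−ln(0.3434)/11.025=0.097 → t=0.097; u2·a0=0.9966·11.025=10.988; a1+a2=10.525 < 10.988 ≤ a1+…+a3=11.025 → R3 fires; A=5 E=7 Y=4 X=5
Draw 2: a1=5.075, a2=5.520, a3=0.400, a0=10.995; τ=−ln(0.4558)/10.995=0.071 → t=0.168; u2·a0=0.2253·10.995=2.477 ≤ a1=5.075 → R1 fires; A=5 E=6 Y=6 X=4
Draw 3: a1=3.480, a2=8.280, a3=0.600, a0=12.360; τ=−ln(0.3435)/12.360=0.086 → t=0.255; u2·a0=0.3387·12.360=4.186; a1=3.480 < 4.186 ≤ a1+a2=11.760 → R2 fires; A=4 E=7 Y=7 X=4
Draw 4: a1=4.060, a2=7.728, a3=0.700, a0=12.488; τ=−ln(0.4054)/12.488=0.072 → t=0.327; u2·a0=0.7008·12.488=8.752; a1=4.060 < 8.752 ≤ a1+a2=11.788 → R2 fires; A=3 E=8 Y=8 X=4
Draw 5: a1=4.640, a2=6.624, a3=0.800, a0=12.064; τ=−ln(0.8312)/12.064=0.015 → t=0.342; u2·a0=0.6727·12.064=8.115; a1=4.640 < 8.115 ≤ a1+a2=11.264 → R2 fires; A=2 E=9 Y=9 X=4
Draw 6: a1=5.220, a2=4.968, a3=0.900, a0=11.088; τ=−ln(0.9689)/11.088=0.003 → t=0.345; u2·a0=0.6743·11.088=7.477; a1=5.220 < 7.477 ≤ a1+a2=10.188 → R2 fires; A=1 E=10 Y=10 X=4
Draw 7: a1=5.800, a2=2.760, a3=1.000, a0=9.560; τ=−ln(0.5870)/9.560=0.056 → t=0.401 > T=0.37: stop.
E first becomes ≥ 6 when it reaches 7 at the event at t=0.097.

Threshold first reached at t = 0.097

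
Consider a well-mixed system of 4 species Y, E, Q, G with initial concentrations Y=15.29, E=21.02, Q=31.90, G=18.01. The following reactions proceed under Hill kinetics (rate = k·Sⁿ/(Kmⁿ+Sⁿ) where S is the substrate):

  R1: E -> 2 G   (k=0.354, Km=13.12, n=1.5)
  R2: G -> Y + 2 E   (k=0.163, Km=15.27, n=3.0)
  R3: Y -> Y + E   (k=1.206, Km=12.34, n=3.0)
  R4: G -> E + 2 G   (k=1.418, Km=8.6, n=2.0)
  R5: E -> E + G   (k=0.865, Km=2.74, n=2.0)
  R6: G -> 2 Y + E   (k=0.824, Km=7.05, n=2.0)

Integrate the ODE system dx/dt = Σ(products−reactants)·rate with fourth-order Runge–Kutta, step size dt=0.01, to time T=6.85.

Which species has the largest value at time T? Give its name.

Dominant species at T: E

RK4 with dt=0.01: 685 steps to T=6.85. Trajectory (selected grid times):
t=0.00: Y=15.29 E=21.02 Q=31.90 G=18.01
t=0.76: Y=16.47 E=23.06 Q=31.90 G=19.29
t=1.52: Y=17.66 E=25.16 Q=31.90 G=20.59
t=2.28: Y=18.88 E=27.34 Q=31.90 G=21.91
t=3.04: Y=20.12 E=29.56 Q=31.90 G=23.24
t=3.81: Y=21.39 E=31.87 Q=31.90 G=24.61
t=4.57: Y=22.65 E=34.18 Q=31.90 G=25.98
t=5.33: Y=23.92 E=36.53 Q=31.90 G=27.36
t=6.09: Y=25.21 E=38.91 Q=31.90 G=28.75
t=6.85: Y=26.50 E=41.31 Q=31.90 G=30.15
At T=6.85: Y=26.50 E=41.31 Q=31.90 G=30.15; the largest is E.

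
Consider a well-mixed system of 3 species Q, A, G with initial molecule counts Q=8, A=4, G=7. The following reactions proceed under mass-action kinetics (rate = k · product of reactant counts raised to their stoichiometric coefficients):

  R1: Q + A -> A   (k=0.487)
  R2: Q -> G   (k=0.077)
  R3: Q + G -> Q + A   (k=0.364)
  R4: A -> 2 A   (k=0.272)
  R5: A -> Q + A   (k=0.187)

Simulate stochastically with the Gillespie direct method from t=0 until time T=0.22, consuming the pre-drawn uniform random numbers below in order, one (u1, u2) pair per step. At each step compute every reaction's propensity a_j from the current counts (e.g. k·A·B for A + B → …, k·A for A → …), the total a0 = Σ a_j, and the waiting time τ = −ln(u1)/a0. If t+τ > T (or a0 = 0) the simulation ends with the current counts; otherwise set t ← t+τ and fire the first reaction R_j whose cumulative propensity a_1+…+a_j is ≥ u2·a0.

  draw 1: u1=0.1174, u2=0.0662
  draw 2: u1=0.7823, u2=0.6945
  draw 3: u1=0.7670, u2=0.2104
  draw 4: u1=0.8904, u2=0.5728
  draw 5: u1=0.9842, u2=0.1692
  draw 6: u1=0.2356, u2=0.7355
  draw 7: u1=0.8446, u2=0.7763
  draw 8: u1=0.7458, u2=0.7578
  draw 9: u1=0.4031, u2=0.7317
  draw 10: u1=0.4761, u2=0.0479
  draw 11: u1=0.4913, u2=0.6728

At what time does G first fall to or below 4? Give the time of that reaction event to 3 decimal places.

t=0.000: Q=8 A=4 G=7
Draw 1: a1=15.584, a2=0.616, a3=20.384, a4=1.088, a5=0.748, a0=38.420; τ=−ln(0.1174)/38.420=0.056 → t=0.056; u2·a0=0.0662·38.420=2.543 ≤ a1=15.584 → R1 fires; Q=7 A=4 G=7
Draw 2: a1=13.636, a2=0.539, a3=17.836, a4=1.088, a5=0.748, a0=33.847; τ=−ln(0.7823)/33.847=0.007 → t=0.063; u2·a0=0.6945·33.847=23.507; a1+a2=14.175 < 23.507 ≤ a1+…+a3=32.011 → R3 fires; Q=7 A=5 G=6
Draw 3: a1=17.045, a2=0.539, a3=15.288, a4=1.360, a5=0.935, a0=35.167; τ=−ln(0.7670)/35.167=0.008 → t=0.071; u2·a0=0.2104·35.167=7.399 ≤ a1=17.045 → R1 fires; Q=6 A=5 G=6
Draw 4: a1=14.610, a2=0.462, a3=13.104, a4=1.360, a5=0.935, a0=30.471; τ=−ln(0.8904)/30.471=0.004 → t=0.074; u2·a0=0.5728·30.471=17.454; a1+a2=15.072 < 17.454 ≤ a1+…+a3=28.176 → R3 fires; Q=6 A=6 G=5
Draw 5: a1=17.532, a2=0.462, a3=10.920, a4=1.632, a5=1.122, a0=31.668; τ=−ln(0.9842)/31.668=0.001 → t=0.075; u2·a0=0.1692·31.668=5.358 ≤ a1=17.532 → R1 fires; Q=5 A=6 G=5
Draw 6: a1=14.610, a2=0.385, a3=9.100, a4=1.632, a5=1.122, a0=26.849; τ=−ln(0.2356)/26.849=0.054 → t=0.129; u2·a0=0.7355·26.849=19.747; a1+a2=14.995 < 19.747 ≤ a1+…+a3=24.095 → R3 fires; Q=5 A=7 G=4
Draw 7: a1=17.045, a2=0.385, a3=7.280, a4=1.904, a5=1.309, a0=27.923; τ=−ln(0.8446)/27.923=0.006 → t=0.135; u2·a0=0.7763·27.923=21.677; a1+a2=17.430 < 21.677 ≤ a1+…+a3=24.710 → R3 fires; Q=5 A=8 G=3
Draw 8: a1=19.480, a2=0.385, a3=5.460, a4=2.176, a5=1.496, a0=28.997; τ=−ln(0.7458)/28.997=0.010 → t=0.145; u2·a0=0.7578·28.997=21.974; a1+a2=19.865 < 21.974 ≤ a1+…+a3=25.325 → R3 fires; Q=5 A=9 G=2
Draw 9: a1=21.915, a2=0.385, a3=3.640, a4=2.448, a5=1.683, a0=30.071; τ=−ln(0.4031)/30.071=0.030 → t=0.175; u2·a0=0.7317·30.071=22.003; a1=21.915 < 22.003 ≤ a1+a2=22.300 → R2 fires; Q=4 A=9 G=3
Draw 10: a1=17.532, a2=0.308, a3=4.368, a4=2.448, a5=1.683, a0=26.339; τ=−ln(0.4761)/26.339=0.028 → t=0.203; u2·a0=0.0479·26.339=1.262 ≤ a1=17.532 → R1 fires; Q=3 A=9 G=3
Draw 11: a1=13.149, a2=0.231, a3=3.276, a4=2.448, a5=1.683, a0=20.787; τ=−ln(0.4913)/20.787=0.034 → t=0.237 > T=0.22: stop.
G first becomes ≤ 4 when it reaches 4 at the event at t=0.129.

Threshold first reached at t = 0.129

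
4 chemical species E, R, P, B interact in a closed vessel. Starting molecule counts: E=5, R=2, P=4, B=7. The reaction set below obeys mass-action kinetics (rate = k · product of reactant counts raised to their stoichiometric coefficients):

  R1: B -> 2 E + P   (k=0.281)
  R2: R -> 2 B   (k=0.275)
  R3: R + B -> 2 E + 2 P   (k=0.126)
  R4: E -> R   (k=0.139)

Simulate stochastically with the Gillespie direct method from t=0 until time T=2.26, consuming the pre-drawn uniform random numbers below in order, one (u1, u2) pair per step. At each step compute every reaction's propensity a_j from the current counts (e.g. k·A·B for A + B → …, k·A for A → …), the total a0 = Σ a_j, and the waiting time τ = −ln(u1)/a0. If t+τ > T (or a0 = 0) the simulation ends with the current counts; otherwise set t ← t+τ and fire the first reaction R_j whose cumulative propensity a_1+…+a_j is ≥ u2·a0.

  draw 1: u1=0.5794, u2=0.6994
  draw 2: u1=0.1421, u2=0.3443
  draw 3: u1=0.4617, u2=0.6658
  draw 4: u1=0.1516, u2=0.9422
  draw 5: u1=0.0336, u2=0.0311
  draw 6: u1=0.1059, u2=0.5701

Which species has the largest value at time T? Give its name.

Dominant species at T: E

t=0.000: E=5 R=2 P=4 B=7
Draw 1: a1=1.967, a2=0.550, a3=1.764, a4=0.695, a0=4.976; τ=−ln(0.5794)/4.976=0.110 → t=0.110; u2·a0=0.6994·4.976=3.480; a1+a2=2.517 < 3.480 ≤ a1+…+a3=4.281 → R3 fires; E=7 R=1 P=6 B=6
Draw 2: a1=1.686, a2=0.275, a3=0.756, a4=0.973, a0=3.690; τ=−ln(0.1421)/3.690=0.529 → t=0.638; u2·a0=0.3443·3.690=1.270 ≤ a1=1.686 → R1 fires; E=9 R=1 P=7 B=5
Draw 3: a1=1.405, a2=0.275, a3=0.630, a4=1.251, a0=3.561; τ=−ln(0.4617)/3.561=0.217 → t=0.855; u2·a0=0.6658·3.561=2.371; a1+…+a3=2.310 < 2.371 ≤ a1+…+a4=3.561 → R4 fires; E=8 R=2 P=7 B=5
Draw 4: a1=1.405, a2=0.550, a3=1.260, a4=1.112, a0=4.327; τ=−ln(0.1516)/4.327=0.436 → t=1.291; u2·a0=0.9422·4.327=4.077; a1+…+a3=3.215 < 4.077 ≤ a1+…+a4=4.327 → R4 fires; E=7 R=3 P=7 B=5
Draw 5: a1=1.405, a2=0.825, a3=1.890, a4=0.973, a0=5.093; τ=−ln(0.0336)/5.093=0.666 → t=1.958; u2·a0=0.0311·5.093=0.158 ≤ a1=1.405 → R1 fires; E=9 R=3 P=8 B=4
Draw 6: a1=1.124, a2=0.825, a3=1.512, a4=1.251, a0=4.712; τ=−ln(0.1059)/4.712=0.476 → t=2.434 > T=2.26: stop.
At T=2.26: E=9 R=3 P=8 B=4; the largest is E.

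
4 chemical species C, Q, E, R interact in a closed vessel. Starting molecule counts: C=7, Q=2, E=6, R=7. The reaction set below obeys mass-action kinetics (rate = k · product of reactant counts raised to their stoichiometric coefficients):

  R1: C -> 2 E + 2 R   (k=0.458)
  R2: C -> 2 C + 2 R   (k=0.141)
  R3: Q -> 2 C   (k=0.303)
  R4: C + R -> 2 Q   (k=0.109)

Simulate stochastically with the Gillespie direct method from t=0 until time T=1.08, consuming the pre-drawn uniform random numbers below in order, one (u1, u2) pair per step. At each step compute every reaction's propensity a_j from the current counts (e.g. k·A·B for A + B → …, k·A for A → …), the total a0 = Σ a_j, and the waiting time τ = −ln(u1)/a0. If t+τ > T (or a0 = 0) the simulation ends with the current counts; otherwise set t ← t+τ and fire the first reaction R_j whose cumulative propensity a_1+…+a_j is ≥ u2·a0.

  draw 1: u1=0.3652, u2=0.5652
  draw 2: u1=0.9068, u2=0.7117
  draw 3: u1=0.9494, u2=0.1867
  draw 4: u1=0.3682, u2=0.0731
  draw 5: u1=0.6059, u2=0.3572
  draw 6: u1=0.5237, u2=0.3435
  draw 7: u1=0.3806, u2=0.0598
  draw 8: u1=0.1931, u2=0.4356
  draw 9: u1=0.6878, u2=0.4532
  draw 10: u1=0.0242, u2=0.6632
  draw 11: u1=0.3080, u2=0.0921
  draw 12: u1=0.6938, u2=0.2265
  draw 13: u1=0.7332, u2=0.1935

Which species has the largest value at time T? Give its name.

t=0.000: C=7 Q=2 E=6 R=7
Draw 1: a1=3.206, a2=0.987, a3=0.606, a4=5.341, a0=10.140; τ=−ln(0.3652)/10.140=0.099 → t=0.099; u2·a0=0.5652·10.140=5.731; a1+…+a3=4.799 < 5.731 ≤ a1+…+a4=10.140 → R4 fires; C=6 Q=4 E=6 R=6
Draw 2: a1=2.748, a2=0.846, a3=1.212, a4=3.924, a0=8.730; τ=−ln(0.9068)/8.730=0.011 → t=0.111; u2·a0=0.7117·8.730=6.213; a1+…+a3=4.806 < 6.213 ≤ a1+…+a4=8.730 → R4 fires; C=5 Q=6 E=6 R=5
Draw 3: a1=2.290, a2=0.705, a3=1.818, a4=2.725, a0=7.538; τ=−ln(0.9494)/7.538=0.007 → t=0.117; u2·a0=0.1867·7.538=1.407 ≤ a1=2.290 → R1 fires; C=4 Q=6 E=8 R=7
Draw 4: a1=1.832, a2=0.564, a3=1.818, a4=3.052, a0=7.266; τ=−ln(0.3682)/7.266=0.138 → t=0.255; u2·a0=0.0731·7.266=0.531 ≤ a1=1.832 → R1 fires; C=3 Q=6 E=10 R=9
Draw 5: a1=1.374, a2=0.423, a3=1.818, a4=2.943, a0=6.558; τ=−ln(0.6059)/6.558=0.076 → t=0.331; u2·a0=0.3572·6.558=2.343; a1+a2=1.797 < 2.343 ≤ a1+…+a3=3.615 → R3 fires; C=5 Q=5 E=10 R=9
Draw 6: a1=2.290, a2=0.705, a3=1.515, a4=4.905, a0=9.415; τ=−ln(0.5237)/9.415=0.069 → t=0.400; u2·a0=0.3435·9.415=3.234; a1+a2=2.995 < 3.234 ≤ a1+…+a3=4.510 → R3 fires; C=7 Q=4 E=10 R=9
Draw 7: a1=3.206, a2=0.987, a3=1.212, a4=6.867, a0=12.272; τ=−ln(0.3806)/12.272=0.079 → t=0.479; u2·a0=0.0598·12.272=0.734 ≤ a1=3.206 → R1 fires; C=6 Q=4 E=12 R=11
Draw 8: a1=2.748, a2=0.846, a3=1.212, a4=7.194, a0=12.000; τ=−ln(0.1931)/12.000=0.137 → t=0.616; u2·a0=0.4356·12.000=5.227; a1+…+a3=4.806 < 5.227 ≤ a1+…+a4=12.000 → R4 fires; C=5 Q=6 E=12 R=10
Draw 9: a1=2.290, a2=0.705, a3=1.818, a4=5.450, a0=10.263; τ=−ln(0.6878)/10.263=0.036 → t=0.652; u2·a0=0.4532·10.263=4.651; a1+a2=2.995 < 4.651 ≤ a1+…+a3=4.813 → R3 fires; C=7 Q=5 E=12 R=10
Draw 10: a1=3.206, a2=0.987, a3=1.515, a4=7.630, a0=13.338; τ=−ln(0.0242)/13.338=0.279 → t=0.931; u2·a0=0.6632·13.338=8.846; a1+…+a3=5.708 < 8.846 ≤ a1+…+a4=13.338 → R4 fires; C=6 Q=7 E=12 R=9
Draw 11: a1=2.748, a2=0.846, a3=2.121, a4=5.886, a0=11.601; τ=−ln(0.3080)/11.601=0.102 → t=1.033; u2·a0=0.0921·11.601=1.068 ≤ a1=2.748 → R1 fires; C=5 Q=7 E=14 R=11
Draw 12: a1=2.290, a2=0.705, a3=2.121, a4=5.995, a0=11.111; τ=−ln(0.6938)/11.111=0.033 → t=1.066; u2·a0=0.2265·11.111=2.517; a1=2.290 < 2.517 ≤ a1+a2=2.995 → R2 fires; C=6 Q=7 E=14 R=13
Draw 13: a1=2.748, a2=0.846, a3=2.121, a4=8.502, a0=14.217; τ=−ln(0.7332)/14.217=0.022 → t=1.088 > T=1.08: stop.
At T=1.08: C=6 Q=7 E=14 R=13; the largest is E.

Dominant species at T: E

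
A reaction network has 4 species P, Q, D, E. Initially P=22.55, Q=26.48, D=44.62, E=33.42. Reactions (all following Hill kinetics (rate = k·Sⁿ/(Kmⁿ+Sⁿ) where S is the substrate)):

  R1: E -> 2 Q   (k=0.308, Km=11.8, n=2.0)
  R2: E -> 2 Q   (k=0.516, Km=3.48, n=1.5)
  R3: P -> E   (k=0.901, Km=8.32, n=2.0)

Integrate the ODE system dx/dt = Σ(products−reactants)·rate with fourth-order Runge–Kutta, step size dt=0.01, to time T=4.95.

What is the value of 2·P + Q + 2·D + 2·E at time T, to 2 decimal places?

Value at T = 227.66

Check how each reaction changes W = 2·P + Q + 2·D + 2·E (weight of products minus weight of reactants):
R1: E -> 2 Q: (1·2) − (2·1) = 2 − 2 = 0
R2: E -> 2 Q: (1·2) − (2·1) = 2 − 2 = 0
R3: P -> E: (2·1) − (2·1) = 2 − 2 = 0
Every reaction leaves W unchanged, so W is conserved and no simulation is needed: W(T) = W(0) = 2·22.55 + 26.48 + 2·44.62 + 2·33.42 = 227.66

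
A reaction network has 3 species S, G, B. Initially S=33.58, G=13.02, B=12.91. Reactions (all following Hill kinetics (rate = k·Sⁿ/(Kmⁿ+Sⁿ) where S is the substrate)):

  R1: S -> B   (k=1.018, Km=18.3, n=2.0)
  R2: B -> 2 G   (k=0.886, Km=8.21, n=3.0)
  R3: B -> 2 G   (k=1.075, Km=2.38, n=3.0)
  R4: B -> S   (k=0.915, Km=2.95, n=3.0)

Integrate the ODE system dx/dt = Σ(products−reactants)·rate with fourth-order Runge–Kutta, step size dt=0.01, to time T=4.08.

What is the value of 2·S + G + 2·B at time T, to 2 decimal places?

Check how each reaction changes W = 2·S + G + 2·B (weight of products minus weight of reactants):
R1: S -> B: (2·1) − (2·1) = 2 − 2 = 0
R2: B -> 2 G: (1·2) − (2·1) = 2 − 2 = 0
R3: B -> 2 G: (1·2) − (2·1) = 2 − 2 = 0
R4: B -> S: (2·1) − (2·1) = 2 − 2 = 0
Every reaction leaves W unchanged, so W is conserved and no simulation is needed: W(T) = W(0) = 2·33.58 + 13.02 + 2·12.91 = 106.00

Value at T = 106.00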